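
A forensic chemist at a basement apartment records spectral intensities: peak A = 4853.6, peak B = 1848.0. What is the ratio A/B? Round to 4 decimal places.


Spectral peak ratio:
Peak A = 4853.6 counts
Peak B = 1848.0 counts
Ratio = 4853.6 / 1848.0 = 2.6264

2.6264


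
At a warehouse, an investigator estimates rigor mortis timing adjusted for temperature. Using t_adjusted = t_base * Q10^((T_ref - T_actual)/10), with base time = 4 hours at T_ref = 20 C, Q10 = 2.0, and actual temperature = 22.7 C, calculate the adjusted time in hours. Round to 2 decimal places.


Rigor mortis time adjustment:
Exponent = (T_ref - T_actual) / 10 = (20 - 22.7) / 10 = -0.27
Q10 factor = 2.0^-0.27 = 0.82932
t_adjusted = 4 * 0.82932 = 3.32 hours

3.32


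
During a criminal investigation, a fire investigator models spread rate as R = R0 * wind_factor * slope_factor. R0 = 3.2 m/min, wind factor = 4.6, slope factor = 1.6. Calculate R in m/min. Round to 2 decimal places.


Fire spread rate calculation:
R = R0 * wind_factor * slope_factor
= 3.2 * 4.6 * 1.6
= 14.72 * 1.6
= 23.55 m/min

23.55


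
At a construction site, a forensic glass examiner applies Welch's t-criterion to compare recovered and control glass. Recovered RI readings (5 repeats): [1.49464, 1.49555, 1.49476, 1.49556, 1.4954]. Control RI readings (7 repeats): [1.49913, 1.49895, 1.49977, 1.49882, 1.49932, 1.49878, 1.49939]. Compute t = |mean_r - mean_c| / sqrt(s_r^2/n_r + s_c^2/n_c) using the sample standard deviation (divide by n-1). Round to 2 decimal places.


Welch's t-criterion for glass RI comparison:
Recovered mean = sum / n_r = 7.47591 / 5 = 1.495182
Control mean = sum / n_c = 10.49416 / 7 = 1.4991657
Recovered sample variance s_r^2 = 1.9942e-07
Control sample variance s_c^2 = 1.25895e-07
Welch SE (unpooled) = sqrt(s_r^2/n_r + s_c^2/n_c) = sqrt(3.9884e-08 + 1.7985e-08) = sqrt(5.7869e-08) = 0.00024056
|mean_r - mean_c| = 0.00398371
t = 0.00398371 / 0.00024056 = 16.56

16.56


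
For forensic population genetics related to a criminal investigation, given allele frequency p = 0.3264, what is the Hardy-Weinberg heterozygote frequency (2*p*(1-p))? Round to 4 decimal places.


Hardy-Weinberg heterozygote frequency:
q = 1 - p = 1 - 0.3264 = 0.6736
2pq = 2 * 0.3264 * 0.6736 = 0.4397

0.4397


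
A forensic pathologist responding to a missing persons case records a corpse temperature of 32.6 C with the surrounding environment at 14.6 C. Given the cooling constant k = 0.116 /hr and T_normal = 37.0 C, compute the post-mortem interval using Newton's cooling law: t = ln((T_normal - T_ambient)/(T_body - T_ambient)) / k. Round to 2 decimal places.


Using Newton's law of cooling:
t = ln((T_normal - T_ambient) / (T_body - T_ambient)) / k
T_normal - T_ambient = 22.4
T_body - T_ambient = 18.0
Ratio = 1.244444
ln(ratio) = 0.218689
t = 0.218689 / 0.116 = 1.89 hours

1.89


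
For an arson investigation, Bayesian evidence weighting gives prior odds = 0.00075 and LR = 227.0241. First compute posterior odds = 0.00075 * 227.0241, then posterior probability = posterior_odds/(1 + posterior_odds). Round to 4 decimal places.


Bayesian evidence evaluation:
Posterior odds = prior_odds * LR = 0.00075 * 227.0241 = 0.1702681
Posterior probability = posterior_odds / (1 + posterior_odds)
= 0.1702681 / (1 + 0.1702681)
= 0.1702681 / 1.1702681
= 0.1455

0.1455


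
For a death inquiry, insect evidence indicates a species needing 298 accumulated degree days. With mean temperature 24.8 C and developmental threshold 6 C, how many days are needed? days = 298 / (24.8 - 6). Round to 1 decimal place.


Insect development time:
Effective temperature = avg_temp - T_base = 24.8 - 6 = 18.8 C
Days = ADD / effective_temp = 298 / 18.8 = 15.9 days

15.9


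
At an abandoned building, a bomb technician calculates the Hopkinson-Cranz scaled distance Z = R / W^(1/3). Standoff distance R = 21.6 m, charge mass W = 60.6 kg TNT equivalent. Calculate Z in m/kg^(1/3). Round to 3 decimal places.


Scaled distance calculation:
W^(1/3) = 60.6^(1/3) = 3.927874
Z = R / W^(1/3) = 21.6 / 3.927874
Z = 5.499 m/kg^(1/3)

5.499


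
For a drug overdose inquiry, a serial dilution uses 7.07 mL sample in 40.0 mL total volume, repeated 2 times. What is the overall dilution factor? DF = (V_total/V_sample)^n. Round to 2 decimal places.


Dilution factor calculation:
Single dilution = V_total / V_sample = 40.0 / 7.07 ≈ 5.657709
Number of dilutions = 2
Total DF = (40.0 / 7.07)^2 (full precision, rounded at the end) = 32.01

32.01


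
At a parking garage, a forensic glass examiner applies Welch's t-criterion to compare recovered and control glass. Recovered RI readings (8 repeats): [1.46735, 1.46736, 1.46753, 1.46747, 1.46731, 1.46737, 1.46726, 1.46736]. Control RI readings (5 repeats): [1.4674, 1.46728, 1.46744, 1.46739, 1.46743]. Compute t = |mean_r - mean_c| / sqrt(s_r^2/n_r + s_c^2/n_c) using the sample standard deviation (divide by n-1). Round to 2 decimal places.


Welch's t-criterion for glass RI comparison:
Recovered mean = sum / n_r = 11.73901 / 8 = 1.4673763
Control mean = sum / n_c = 7.33694 / 5 = 1.467388
Recovered sample variance s_r^2 = 7.36964e-09
Control sample variance s_c^2 = 4.07e-09
Welch SE (unpooled) = sqrt(s_r^2/n_r + s_c^2/n_c) = sqrt(9.21205e-10 + 8.14e-10) = sqrt(1.7352e-09) = 4.16557e-05
|mean_r - mean_c| = 1.175e-05
t = 1.175e-05 / 4.16557e-05 = 0.28

0.28


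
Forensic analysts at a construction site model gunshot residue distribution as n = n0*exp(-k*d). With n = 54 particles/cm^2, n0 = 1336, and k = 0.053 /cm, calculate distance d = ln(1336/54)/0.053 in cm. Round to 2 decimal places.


GSR distance calculation:
n0/n = 1336 / 54 = 24.740741
ln(n0/n) = 3.208451
d = 3.208451 / 0.053 = 60.54 cm

60.54


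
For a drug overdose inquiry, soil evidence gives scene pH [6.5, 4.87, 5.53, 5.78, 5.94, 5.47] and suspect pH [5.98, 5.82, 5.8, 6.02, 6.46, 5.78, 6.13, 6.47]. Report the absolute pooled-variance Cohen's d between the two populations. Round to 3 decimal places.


Pooled-variance Cohen's d for soil pH comparison:
Scene mean = 34.09 / 6 = 5.681667
Suspect mean = 48.46 / 8 = 6.0575
Scene sample variance s_s^2 = 0.294537
Suspect sample variance s_c^2 = 0.077793
Pooled variance = ((n_s-1)*s_s^2 + (n_c-1)*s_c^2) / (n_s + n_c - 2) = 0.168103
Pooled SD = sqrt(0.168103) = 0.410004
Mean difference = -0.375833
|d| = |-0.375833| / 0.410004 = 0.917

0.917


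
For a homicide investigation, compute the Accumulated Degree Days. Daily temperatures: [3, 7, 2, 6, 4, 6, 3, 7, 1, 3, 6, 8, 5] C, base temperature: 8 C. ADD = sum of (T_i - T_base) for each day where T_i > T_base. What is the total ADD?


Computing ADD day by day:
Day 1: max(0, 3 - 8) = 0
Day 2: max(0, 7 - 8) = 0
Day 3: max(0, 2 - 8) = 0
Day 4: max(0, 6 - 8) = 0
Day 5: max(0, 4 - 8) = 0
Day 6: max(0, 6 - 8) = 0
Day 7: max(0, 3 - 8) = 0
Day 8: max(0, 7 - 8) = 0
Day 9: max(0, 1 - 8) = 0
Day 10: max(0, 3 - 8) = 0
Day 11: max(0, 6 - 8) = 0
Day 12: max(0, 8 - 8) = 0
Day 13: max(0, 5 - 8) = 0
Total ADD = 0

0


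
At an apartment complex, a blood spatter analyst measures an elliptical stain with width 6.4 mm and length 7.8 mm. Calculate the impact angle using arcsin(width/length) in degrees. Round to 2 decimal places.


Blood spatter impact angle calculation:
width / length = 6.4 / 7.8 = 0.820513
angle = arcsin(0.820513)
angle = 55.14 degrees

55.14


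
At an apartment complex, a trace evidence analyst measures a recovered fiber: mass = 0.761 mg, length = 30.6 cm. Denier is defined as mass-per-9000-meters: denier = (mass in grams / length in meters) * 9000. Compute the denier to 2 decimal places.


Denier calculation:
Mass in grams = 0.761 mg / 1000 = 0.000761 g
Length in meters = 30.6 cm / 100 = 0.306 m
Linear density = mass / length = 0.000761 / 0.306 = 0.00248693 g/m
Denier = (g/m) * 9000 = 0.00248693 * 9000 = 22.38

22.38


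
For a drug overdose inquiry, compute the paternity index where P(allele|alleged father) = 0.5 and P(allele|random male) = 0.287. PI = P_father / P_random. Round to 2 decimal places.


Paternity Index calculation:
PI = P(allele|father) / P(allele|random)
PI = 0.5 / 0.287
PI = 1.74

1.74


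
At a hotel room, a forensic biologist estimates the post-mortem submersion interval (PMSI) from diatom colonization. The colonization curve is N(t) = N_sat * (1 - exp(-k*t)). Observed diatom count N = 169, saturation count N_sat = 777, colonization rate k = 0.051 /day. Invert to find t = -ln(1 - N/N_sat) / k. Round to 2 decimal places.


PMSI from diatom colonization curve:
N / N_sat = 169 / 777 = 0.217503
1 - N/N_sat = 0.782497
ln(1 - N/N_sat) = -0.245265
t = -ln(1 - N/N_sat) / k = -(-0.245265) / 0.051 = 4.81 days

4.81


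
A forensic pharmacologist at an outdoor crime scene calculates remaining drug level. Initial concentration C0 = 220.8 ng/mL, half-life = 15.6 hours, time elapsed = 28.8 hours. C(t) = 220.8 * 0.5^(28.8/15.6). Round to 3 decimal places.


Drug concentration decay:
Number of half-lives = t / t_half = 28.8 / 15.6 = 1.846154
Decay factor = 0.5^1.846154 = 0.27813284
C(t) = 220.8 * 0.27813284 = 61.412 ng/mL

61.412


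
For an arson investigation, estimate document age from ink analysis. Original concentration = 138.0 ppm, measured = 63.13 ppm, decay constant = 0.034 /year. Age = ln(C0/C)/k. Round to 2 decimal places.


Document age estimation:
C0/C = 138.0 / 63.13 = 2.185965
ln(C0/C) = 0.782057
t = 0.782057 / 0.034 = 23.00 years

23.00


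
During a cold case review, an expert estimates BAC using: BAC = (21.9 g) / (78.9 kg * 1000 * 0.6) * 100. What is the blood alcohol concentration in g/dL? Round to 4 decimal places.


Applying the Widmark formula:
BAC = (dose_g / (body_wt * 1000 * r)) * 100
Denominator = 78.9 * 1000 * 0.6 = 47340
BAC = (21.9 / 47340) * 100
BAC = 0.0463 g/dL

0.0463


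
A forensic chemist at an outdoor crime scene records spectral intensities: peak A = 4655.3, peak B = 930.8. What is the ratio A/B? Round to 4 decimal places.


Spectral peak ratio:
Peak A = 4655.3 counts
Peak B = 930.8 counts
Ratio = 4655.3 / 930.8 = 5.0014

5.0014


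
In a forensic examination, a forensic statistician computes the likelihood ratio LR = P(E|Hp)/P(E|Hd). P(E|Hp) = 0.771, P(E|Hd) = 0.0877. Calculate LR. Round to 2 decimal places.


Likelihood ratio calculation:
LR = P(E|Hp) / P(E|Hd)
LR = 0.771 / 0.0877
LR = 8.79

8.79


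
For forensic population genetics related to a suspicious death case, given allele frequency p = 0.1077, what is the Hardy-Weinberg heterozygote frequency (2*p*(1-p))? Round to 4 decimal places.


Hardy-Weinberg heterozygote frequency:
q = 1 - p = 1 - 0.1077 = 0.8923
2pq = 2 * 0.1077 * 0.8923 = 0.1922

0.1922


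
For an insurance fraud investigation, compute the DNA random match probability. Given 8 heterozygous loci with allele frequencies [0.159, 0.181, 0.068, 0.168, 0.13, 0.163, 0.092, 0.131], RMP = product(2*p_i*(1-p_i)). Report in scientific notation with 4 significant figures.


Computing RMP for 8 loci:
Locus 1: 2 * 0.159 * 0.841 = 0.267438
Locus 2: 2 * 0.181 * 0.819 = 0.296478
Locus 3: 2 * 0.068 * 0.932 = 0.126752
Locus 4: 2 * 0.168 * 0.832 = 0.279552
Locus 5: 2 * 0.13 * 0.87 = 0.2262
Locus 6: 2 * 0.163 * 0.837 = 0.272862
Locus 7: 2 * 0.092 * 0.908 = 0.167072
Locus 8: 2 * 0.131 * 0.869 = 0.227678
RMP = 6.596e-06

6.596e-06


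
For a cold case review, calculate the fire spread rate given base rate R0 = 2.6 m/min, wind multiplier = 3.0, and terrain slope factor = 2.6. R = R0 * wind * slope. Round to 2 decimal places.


Fire spread rate calculation:
R = R0 * wind_factor * slope_factor
= 2.6 * 3.0 * 2.6
= 7.8 * 2.6
= 20.28 m/min

20.28


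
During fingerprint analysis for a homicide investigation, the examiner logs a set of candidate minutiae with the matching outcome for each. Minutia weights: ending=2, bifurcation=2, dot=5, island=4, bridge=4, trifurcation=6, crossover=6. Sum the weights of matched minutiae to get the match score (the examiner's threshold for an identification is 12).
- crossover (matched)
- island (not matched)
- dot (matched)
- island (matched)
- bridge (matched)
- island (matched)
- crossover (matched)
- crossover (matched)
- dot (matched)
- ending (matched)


Weighted minutiae match score:
  crossover: matched, +6 (running total 6)
  island: not matched, +0
  dot: matched, +5 (running total 11)
  island: matched, +4 (running total 15)
  bridge: matched, +4 (running total 19)
  island: matched, +4 (running total 23)
  crossover: matched, +6 (running total 29)
  crossover: matched, +6 (running total 35)
  dot: matched, +5 (running total 40)
  ending: matched, +2 (running total 42)
Total score = 42
Threshold = 12; verdict = identification

42


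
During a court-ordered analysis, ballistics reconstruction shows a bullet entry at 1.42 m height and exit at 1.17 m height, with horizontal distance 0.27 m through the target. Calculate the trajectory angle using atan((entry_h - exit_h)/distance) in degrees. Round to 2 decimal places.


Bullet trajectory angle:
Height difference = 1.42 - 1.17 = 0.25 m
angle = atan(0.25 / 0.27)
angle = atan(0.925926)
angle = 42.80 degrees

42.80


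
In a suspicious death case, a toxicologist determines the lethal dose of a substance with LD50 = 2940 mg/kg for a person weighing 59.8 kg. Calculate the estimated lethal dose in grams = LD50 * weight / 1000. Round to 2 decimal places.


Lethal dose calculation:
Lethal dose = LD50 * body_weight / 1000
= 2940 * 59.8 / 1000
= 175812 / 1000
= 175.81 g

175.81


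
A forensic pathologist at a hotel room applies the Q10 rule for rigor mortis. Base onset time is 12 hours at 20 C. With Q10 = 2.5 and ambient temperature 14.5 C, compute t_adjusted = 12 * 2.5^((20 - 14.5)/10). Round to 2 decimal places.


Rigor mortis time adjustment:
Exponent = (T_ref - T_actual) / 10 = (20 - 14.5) / 10 = 0.55
Q10 factor = 2.5^0.55 = 1.65526
t_adjusted = 12 * 1.65526 = 19.86 hours

19.86


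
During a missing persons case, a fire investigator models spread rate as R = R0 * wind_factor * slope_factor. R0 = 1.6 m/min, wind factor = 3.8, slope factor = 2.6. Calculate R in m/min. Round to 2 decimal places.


Fire spread rate calculation:
R = R0 * wind_factor * slope_factor
= 1.6 * 3.8 * 2.6
= 6.08 * 2.6
= 15.81 m/min

15.81


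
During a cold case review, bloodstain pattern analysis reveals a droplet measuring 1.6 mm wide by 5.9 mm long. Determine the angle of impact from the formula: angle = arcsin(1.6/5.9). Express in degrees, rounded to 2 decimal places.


Blood spatter impact angle calculation:
width / length = 1.6 / 5.9 = 0.271186
angle = arcsin(0.271186)
angle = 15.73 degrees

15.73


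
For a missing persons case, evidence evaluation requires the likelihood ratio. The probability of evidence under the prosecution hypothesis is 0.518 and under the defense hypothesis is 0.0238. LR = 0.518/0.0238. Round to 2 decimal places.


Likelihood ratio calculation:
LR = P(E|Hp) / P(E|Hd)
LR = 0.518 / 0.0238
LR = 21.76

21.76


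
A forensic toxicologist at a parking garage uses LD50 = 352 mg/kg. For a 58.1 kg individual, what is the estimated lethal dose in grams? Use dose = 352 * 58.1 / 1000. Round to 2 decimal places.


Lethal dose calculation:
Lethal dose = LD50 * body_weight / 1000
= 352 * 58.1 / 1000
= 20451.2 / 1000
= 20.45 g

20.45


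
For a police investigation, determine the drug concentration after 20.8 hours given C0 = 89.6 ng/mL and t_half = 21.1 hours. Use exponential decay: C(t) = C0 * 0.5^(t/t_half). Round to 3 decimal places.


Drug concentration decay:
Number of half-lives = t / t_half = 20.8 / 21.1 = 0.985782
Decay factor = 0.5^0.985782 = 0.50495194
C(t) = 89.6 * 0.50495194 = 45.244 ng/mL

45.244


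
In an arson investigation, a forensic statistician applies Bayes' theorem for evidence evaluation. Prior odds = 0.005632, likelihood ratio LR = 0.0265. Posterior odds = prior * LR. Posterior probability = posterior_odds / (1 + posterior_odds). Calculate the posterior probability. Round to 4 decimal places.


Bayesian evidence evaluation:
Posterior odds = prior_odds * LR = 0.005632 * 0.0265 = 0.000149248
Posterior probability = posterior_odds / (1 + posterior_odds)
= 0.000149248 / (1 + 0.000149248)
= 0.000149248 / 1.000149248
= 0.0001

0.0001


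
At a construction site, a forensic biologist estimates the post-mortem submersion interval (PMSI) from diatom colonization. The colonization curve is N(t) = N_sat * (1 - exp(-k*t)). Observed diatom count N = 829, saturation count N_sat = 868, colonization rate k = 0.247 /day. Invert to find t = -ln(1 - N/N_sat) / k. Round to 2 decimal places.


PMSI from diatom colonization curve:
N / N_sat = 829 / 868 = 0.955069
1 - N/N_sat = 0.044931
ln(1 - N/N_sat) = -3.102627
t = -ln(1 - N/N_sat) / k = -(-3.102627) / 0.247 = 12.56 days

12.56


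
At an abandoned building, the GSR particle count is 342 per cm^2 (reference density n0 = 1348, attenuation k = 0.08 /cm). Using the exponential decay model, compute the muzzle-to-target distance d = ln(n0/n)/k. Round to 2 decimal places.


GSR distance calculation:
n0/n = 1348 / 342 = 3.94152
ln(n0/n) = 1.371566
d = 1.371566 / 0.08 = 17.14 cm

17.14


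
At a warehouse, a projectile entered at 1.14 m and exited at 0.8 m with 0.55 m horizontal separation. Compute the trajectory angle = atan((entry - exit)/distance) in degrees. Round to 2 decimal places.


Bullet trajectory angle:
Height difference = 1.14 - 0.8 = 0.34 m
angle = atan(0.34 / 0.55)
angle = atan(0.618182)
angle = 31.72 degrees

31.72


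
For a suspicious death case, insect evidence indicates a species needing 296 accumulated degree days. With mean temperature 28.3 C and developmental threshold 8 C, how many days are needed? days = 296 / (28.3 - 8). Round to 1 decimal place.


Insect development time:
Effective temperature = avg_temp - T_base = 28.3 - 8 = 20.3 C
Days = ADD / effective_temp = 296 / 20.3 = 14.6 days

14.6


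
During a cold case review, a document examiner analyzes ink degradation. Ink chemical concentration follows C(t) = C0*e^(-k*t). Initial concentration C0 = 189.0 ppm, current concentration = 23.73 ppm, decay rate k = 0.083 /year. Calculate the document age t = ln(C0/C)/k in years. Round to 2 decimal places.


Document age estimation:
C0/C = 189.0 / 23.73 = 7.964602
ln(C0/C) = 2.075007
t = 2.075007 / 0.083 = 25.00 years

25.00


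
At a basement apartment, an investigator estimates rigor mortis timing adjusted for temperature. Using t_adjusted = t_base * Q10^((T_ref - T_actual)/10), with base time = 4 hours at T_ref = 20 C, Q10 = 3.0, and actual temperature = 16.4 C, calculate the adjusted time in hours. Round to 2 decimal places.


Rigor mortis time adjustment:
Exponent = (T_ref - T_actual) / 10 = (20 - 16.4) / 10 = 0.36
Q10 factor = 3.0^0.36 = 1.48513
t_adjusted = 4 * 1.48513 = 5.94 hours

5.94


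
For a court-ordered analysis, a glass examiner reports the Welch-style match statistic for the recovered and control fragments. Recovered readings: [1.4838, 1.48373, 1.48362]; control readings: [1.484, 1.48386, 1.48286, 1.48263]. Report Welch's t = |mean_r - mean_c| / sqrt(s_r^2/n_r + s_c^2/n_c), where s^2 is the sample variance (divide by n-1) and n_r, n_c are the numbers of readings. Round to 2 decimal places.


Welch's t-criterion for glass RI comparison:
Recovered mean = sum / n_r = 4.45115 / 3 = 1.4837167
Control mean = sum / n_c = 5.93335 / 4 = 1.4833375
Recovered sample variance s_r^2 = 8.23333e-09
Control sample variance s_c^2 = 4.80158e-07
Welch SE (unpooled) = sqrt(s_r^2/n_r + s_c^2/n_c) = sqrt(2.74444e-09 + 1.2004e-07) = sqrt(1.22784e-07) = 0.000350405
|mean_r - mean_c| = 0.000379167
t = 0.000379167 / 0.000350405 = 1.08

1.08


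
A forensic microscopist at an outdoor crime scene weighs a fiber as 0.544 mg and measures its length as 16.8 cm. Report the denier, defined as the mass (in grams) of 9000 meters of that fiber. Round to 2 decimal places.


Denier calculation:
Mass in grams = 0.544 mg / 1000 = 0.000544 g
Length in meters = 16.8 cm / 100 = 0.168 m
Linear density = mass / length = 0.000544 / 0.168 = 0.0032381 g/m
Denier = (g/m) * 9000 = 0.0032381 * 9000 = 29.14

29.14


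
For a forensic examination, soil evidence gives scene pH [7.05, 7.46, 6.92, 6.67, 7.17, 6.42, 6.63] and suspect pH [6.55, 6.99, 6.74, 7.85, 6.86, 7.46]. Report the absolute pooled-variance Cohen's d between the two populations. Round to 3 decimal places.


Pooled-variance Cohen's d for soil pH comparison:
Scene mean = 48.32 / 7 = 6.902857
Suspect mean = 42.45 / 6 = 7.075
Scene sample variance s_s^2 = 0.12759
Suspect sample variance s_c^2 = 0.23803
Pooled variance = ((n_s-1)*s_s^2 + (n_c-1)*s_c^2) / (n_s + n_c - 2) = 0.17779
Pooled SD = sqrt(0.17779) = 0.421652
Mean difference = -0.172143
|d| = |-0.172143| / 0.421652 = 0.408

0.408


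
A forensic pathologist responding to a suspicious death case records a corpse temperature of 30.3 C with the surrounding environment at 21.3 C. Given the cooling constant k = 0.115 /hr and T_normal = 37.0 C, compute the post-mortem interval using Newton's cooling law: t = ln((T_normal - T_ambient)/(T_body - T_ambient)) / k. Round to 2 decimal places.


Using Newton's law of cooling:
t = ln((T_normal - T_ambient) / (T_body - T_ambient)) / k
T_normal - T_ambient = 15.7
T_body - T_ambient = 9.0
Ratio = 1.744444
ln(ratio) = 0.556436
t = 0.556436 / 0.115 = 4.84 hours

4.84


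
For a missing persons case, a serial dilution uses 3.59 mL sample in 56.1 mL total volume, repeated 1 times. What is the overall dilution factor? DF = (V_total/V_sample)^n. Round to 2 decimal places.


Dilution factor calculation:
Single dilution = V_total / V_sample = 56.1 / 3.59 ≈ 15.626741
Number of dilutions = 1
Total DF = (56.1 / 3.59)^1 (full precision, rounded at the end) = 15.63

15.63


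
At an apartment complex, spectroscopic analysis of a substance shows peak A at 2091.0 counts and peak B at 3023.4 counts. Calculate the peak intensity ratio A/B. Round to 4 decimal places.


Spectral peak ratio:
Peak A = 2091.0 counts
Peak B = 3023.4 counts
Ratio = 2091.0 / 3023.4 = 0.6916

0.6916


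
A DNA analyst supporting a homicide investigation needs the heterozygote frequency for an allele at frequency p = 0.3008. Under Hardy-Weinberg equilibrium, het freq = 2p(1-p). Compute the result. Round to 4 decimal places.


Hardy-Weinberg heterozygote frequency:
q = 1 - p = 1 - 0.3008 = 0.6992
2pq = 2 * 0.3008 * 0.6992 = 0.4206

0.4206


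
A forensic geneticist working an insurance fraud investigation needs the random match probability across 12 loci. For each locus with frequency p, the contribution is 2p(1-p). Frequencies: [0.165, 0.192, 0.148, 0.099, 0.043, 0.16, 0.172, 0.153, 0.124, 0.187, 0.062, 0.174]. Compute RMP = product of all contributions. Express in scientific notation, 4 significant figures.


Computing RMP for 12 loci:
Locus 1: 2 * 0.165 * 0.835 = 0.27555
Locus 2: 2 * 0.192 * 0.808 = 0.310272
Locus 3: 2 * 0.148 * 0.852 = 0.252192
Locus 4: 2 * 0.099 * 0.901 = 0.178398
Locus 5: 2 * 0.043 * 0.957 = 0.082302
Locus 6: 2 * 0.16 * 0.84 = 0.2688
Locus 7: 2 * 0.172 * 0.828 = 0.284832
Locus 8: 2 * 0.153 * 0.847 = 0.259182
Locus 9: 2 * 0.124 * 0.876 = 0.217248
Locus 10: 2 * 0.187 * 0.813 = 0.304062
Locus 11: 2 * 0.062 * 0.938 = 0.116312
Locus 12: 2 * 0.174 * 0.826 = 0.287448
RMP = 1.387e-08

1.387e-08


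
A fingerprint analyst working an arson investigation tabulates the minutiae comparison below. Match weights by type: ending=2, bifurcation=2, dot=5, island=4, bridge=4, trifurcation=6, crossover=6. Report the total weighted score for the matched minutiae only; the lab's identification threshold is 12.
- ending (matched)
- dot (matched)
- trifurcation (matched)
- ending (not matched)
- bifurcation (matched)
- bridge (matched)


Weighted minutiae match score:
  ending: matched, +2 (running total 2)
  dot: matched, +5 (running total 7)
  trifurcation: matched, +6 (running total 13)
  ending: not matched, +0
  bifurcation: matched, +2 (running total 15)
  bridge: matched, +4 (running total 19)
Total score = 19
Threshold = 12; verdict = identification

19


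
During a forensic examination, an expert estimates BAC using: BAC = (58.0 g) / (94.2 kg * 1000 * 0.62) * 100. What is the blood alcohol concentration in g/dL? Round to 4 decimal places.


Applying the Widmark formula:
BAC = (dose_g / (body_wt * 1000 * r)) * 100
Denominator = 94.2 * 1000 * 0.62 = 58404
BAC = (58.0 / 58404) * 100
BAC = 0.0993 g/dL

0.0993


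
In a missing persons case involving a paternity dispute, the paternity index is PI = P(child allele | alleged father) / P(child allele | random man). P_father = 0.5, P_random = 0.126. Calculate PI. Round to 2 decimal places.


Paternity Index calculation:
PI = P(allele|father) / P(allele|random)
PI = 0.5 / 0.126
PI = 3.97

3.97


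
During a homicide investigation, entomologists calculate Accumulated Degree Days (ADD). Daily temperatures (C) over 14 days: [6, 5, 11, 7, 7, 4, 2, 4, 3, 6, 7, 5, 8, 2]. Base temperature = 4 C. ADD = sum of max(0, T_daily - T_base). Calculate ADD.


Computing ADD day by day:
Day 1: max(0, 6 - 4) = 2
Day 2: max(0, 5 - 4) = 1
Day 3: max(0, 11 - 4) = 7
Day 4: max(0, 7 - 4) = 3
Day 5: max(0, 7 - 4) = 3
Day 6: max(0, 4 - 4) = 0
Day 7: max(0, 2 - 4) = 0
Day 8: max(0, 4 - 4) = 0
Day 9: max(0, 3 - 4) = 0
Day 10: max(0, 6 - 4) = 2
Day 11: max(0, 7 - 4) = 3
Day 12: max(0, 5 - 4) = 1
Day 13: max(0, 8 - 4) = 4
Day 14: max(0, 2 - 4) = 0
Total ADD = 26

26


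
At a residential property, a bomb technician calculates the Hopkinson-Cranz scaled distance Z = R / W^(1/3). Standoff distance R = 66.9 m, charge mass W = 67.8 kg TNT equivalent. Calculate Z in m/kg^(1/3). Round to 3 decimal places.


Scaled distance calculation:
W^(1/3) = 67.8^(1/3) = 4.07765
Z = R / W^(1/3) = 66.9 / 4.07765
Z = 16.407 m/kg^(1/3)

16.407


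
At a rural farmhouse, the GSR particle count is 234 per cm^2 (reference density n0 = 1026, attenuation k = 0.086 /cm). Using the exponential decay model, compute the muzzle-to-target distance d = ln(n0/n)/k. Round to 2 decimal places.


GSR distance calculation:
n0/n = 1026 / 234 = 4.384615
ln(n0/n) = 1.478102
d = 1.478102 / 0.086 = 17.19 cm

17.19


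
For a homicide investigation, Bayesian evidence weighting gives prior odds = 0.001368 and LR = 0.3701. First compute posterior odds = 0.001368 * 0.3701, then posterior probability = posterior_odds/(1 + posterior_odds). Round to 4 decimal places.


Bayesian evidence evaluation:
Posterior odds = prior_odds * LR = 0.001368 * 0.3701 = 0.0005062968
Posterior probability = posterior_odds / (1 + posterior_odds)
= 0.0005062968 / (1 + 0.0005062968)
= 0.0005062968 / 1.0005062968
= 0.0005

0.0005


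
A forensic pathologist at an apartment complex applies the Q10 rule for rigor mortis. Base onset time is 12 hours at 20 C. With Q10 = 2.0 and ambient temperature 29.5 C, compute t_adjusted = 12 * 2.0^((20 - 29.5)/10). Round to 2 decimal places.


Rigor mortis time adjustment:
Exponent = (T_ref - T_actual) / 10 = (20 - 29.5) / 10 = -0.95
Q10 factor = 2.0^-0.95 = 0.51763
t_adjusted = 12 * 0.51763 = 6.21 hours

6.21


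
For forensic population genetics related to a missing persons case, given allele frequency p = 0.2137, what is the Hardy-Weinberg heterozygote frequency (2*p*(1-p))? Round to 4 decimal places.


Hardy-Weinberg heterozygote frequency:
q = 1 - p = 1 - 0.2137 = 0.7863
2pq = 2 * 0.2137 * 0.7863 = 0.3361

0.3361


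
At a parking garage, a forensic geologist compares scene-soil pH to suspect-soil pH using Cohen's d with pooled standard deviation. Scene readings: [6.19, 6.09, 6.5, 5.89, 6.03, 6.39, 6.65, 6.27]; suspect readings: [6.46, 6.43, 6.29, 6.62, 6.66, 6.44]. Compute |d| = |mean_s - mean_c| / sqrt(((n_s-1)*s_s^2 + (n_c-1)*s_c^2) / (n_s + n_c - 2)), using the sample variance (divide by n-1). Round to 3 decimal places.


Pooled-variance Cohen's d for soil pH comparison:
Scene mean = 50.01 / 8 = 6.25125
Suspect mean = 38.9 / 6 = 6.483333
Scene sample variance s_s^2 = 0.064241
Suspect sample variance s_c^2 = 0.018507
Pooled variance = ((n_s-1)*s_s^2 + (n_c-1)*s_c^2) / (n_s + n_c - 2) = 0.045185
Pooled SD = sqrt(0.045185) = 0.212568
Mean difference = -0.232083
|d| = |-0.232083| / 0.212568 = 1.092

1.092


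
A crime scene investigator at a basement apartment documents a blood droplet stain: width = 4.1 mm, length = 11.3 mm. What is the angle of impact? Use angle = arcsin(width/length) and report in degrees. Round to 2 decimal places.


Blood spatter impact angle calculation:
width / length = 4.1 / 11.3 = 0.362832
angle = arcsin(0.362832)
angle = 21.27 degrees

21.27


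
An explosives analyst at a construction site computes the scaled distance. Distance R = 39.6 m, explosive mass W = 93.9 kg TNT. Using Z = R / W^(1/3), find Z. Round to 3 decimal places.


Scaled distance calculation:
W^(1/3) = 93.9^(1/3) = 4.545223
Z = R / W^(1/3) = 39.6 / 4.545223
Z = 8.712 m/kg^(1/3)

8.712


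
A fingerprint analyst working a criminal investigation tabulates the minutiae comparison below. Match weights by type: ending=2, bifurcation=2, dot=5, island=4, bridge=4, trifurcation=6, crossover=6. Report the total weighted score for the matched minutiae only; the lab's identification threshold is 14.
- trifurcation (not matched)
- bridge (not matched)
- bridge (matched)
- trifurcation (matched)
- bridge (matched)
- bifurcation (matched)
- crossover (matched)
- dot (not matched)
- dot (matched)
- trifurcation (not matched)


Weighted minutiae match score:
  trifurcation: not matched, +0
  bridge: not matched, +0
  bridge: matched, +4 (running total 4)
  trifurcation: matched, +6 (running total 10)
  bridge: matched, +4 (running total 14)
  bifurcation: matched, +2 (running total 16)
  crossover: matched, +6 (running total 22)
  dot: not matched, +0
  dot: matched, +5 (running total 27)
  trifurcation: not matched, +0
Total score = 27
Threshold = 14; verdict = identification

27


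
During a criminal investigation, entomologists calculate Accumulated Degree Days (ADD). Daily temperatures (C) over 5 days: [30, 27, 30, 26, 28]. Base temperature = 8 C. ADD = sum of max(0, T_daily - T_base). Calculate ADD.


Computing ADD day by day:
Day 1: max(0, 30 - 8) = 22
Day 2: max(0, 27 - 8) = 19
Day 3: max(0, 30 - 8) = 22
Day 4: max(0, 26 - 8) = 18
Day 5: max(0, 28 - 8) = 20
Total ADD = 101

101


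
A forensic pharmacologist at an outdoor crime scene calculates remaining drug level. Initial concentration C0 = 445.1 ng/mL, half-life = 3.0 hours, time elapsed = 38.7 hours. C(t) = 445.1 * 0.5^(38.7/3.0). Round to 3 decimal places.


Drug concentration decay:
Number of half-lives = t / t_half = 38.7 / 3.0 = 12.9
Decay factor = 0.5^12.9 = 0.00013083
C(t) = 445.1 * 0.00013083 = 0.058 ng/mL

0.058


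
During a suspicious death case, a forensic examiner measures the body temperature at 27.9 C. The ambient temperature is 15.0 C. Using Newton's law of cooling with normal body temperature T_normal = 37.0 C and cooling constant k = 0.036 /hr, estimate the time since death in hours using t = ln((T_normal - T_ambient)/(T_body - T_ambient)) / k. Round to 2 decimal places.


Using Newton's law of cooling:
t = ln((T_normal - T_ambient) / (T_body - T_ambient)) / k
T_normal - T_ambient = 22.0
T_body - T_ambient = 12.9
Ratio = 1.705426
ln(ratio) = 0.533815
t = 0.533815 / 0.036 = 14.83 hours

14.83


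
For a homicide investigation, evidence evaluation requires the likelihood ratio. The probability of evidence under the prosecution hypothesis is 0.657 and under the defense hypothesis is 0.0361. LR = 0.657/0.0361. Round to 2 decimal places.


Likelihood ratio calculation:
LR = P(E|Hp) / P(E|Hd)
LR = 0.657 / 0.0361
LR = 18.20

18.20


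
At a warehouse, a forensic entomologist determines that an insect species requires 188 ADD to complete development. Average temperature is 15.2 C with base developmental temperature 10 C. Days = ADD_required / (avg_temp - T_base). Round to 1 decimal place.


Insect development time:
Effective temperature = avg_temp - T_base = 15.2 - 10 = 5.2 C
Days = ADD / effective_temp = 188 / 5.2 = 36.2 days

36.2


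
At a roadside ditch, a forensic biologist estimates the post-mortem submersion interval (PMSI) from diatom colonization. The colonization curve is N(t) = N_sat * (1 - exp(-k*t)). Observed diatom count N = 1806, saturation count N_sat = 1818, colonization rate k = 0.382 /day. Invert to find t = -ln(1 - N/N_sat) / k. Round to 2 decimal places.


PMSI from diatom colonization curve:
N / N_sat = 1806 / 1818 = 0.993399
1 - N/N_sat = 0.006601
ln(1 - N/N_sat) = -5.020534
t = -ln(1 - N/N_sat) / k = -(-5.020534) / 0.382 = 13.14 days

13.14


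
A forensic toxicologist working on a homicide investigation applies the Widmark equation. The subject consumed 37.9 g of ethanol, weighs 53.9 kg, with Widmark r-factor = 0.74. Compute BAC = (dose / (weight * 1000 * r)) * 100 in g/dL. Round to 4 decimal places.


Applying the Widmark formula:
BAC = (dose_g / (body_wt * 1000 * r)) * 100
Denominator = 53.9 * 1000 * 0.74 = 39886
BAC = (37.9 / 39886) * 100
BAC = 0.0950 g/dL

0.0950


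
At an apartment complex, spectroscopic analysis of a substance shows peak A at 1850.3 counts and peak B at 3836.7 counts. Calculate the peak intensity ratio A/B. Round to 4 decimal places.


Spectral peak ratio:
Peak A = 1850.3 counts
Peak B = 3836.7 counts
Ratio = 1850.3 / 3836.7 = 0.4823

0.4823


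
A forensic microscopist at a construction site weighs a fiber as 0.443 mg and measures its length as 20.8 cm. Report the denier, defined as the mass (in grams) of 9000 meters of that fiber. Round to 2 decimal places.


Denier calculation:
Mass in grams = 0.443 mg / 1000 = 0.000443 g
Length in meters = 20.8 cm / 100 = 0.208 m
Linear density = mass / length = 0.000443 / 0.208 = 0.00212981 g/m
Denier = (g/m) * 9000 = 0.00212981 * 9000 = 19.17

19.17


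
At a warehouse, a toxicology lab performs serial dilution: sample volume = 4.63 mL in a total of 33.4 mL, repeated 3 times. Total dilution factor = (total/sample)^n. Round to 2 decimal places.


Dilution factor calculation:
Single dilution = V_total / V_sample = 33.4 / 4.63 ≈ 7.213823
Number of dilutions = 3
Total DF = (33.4 / 4.63)^3 (full precision, rounded at the end) = 375.40

375.40


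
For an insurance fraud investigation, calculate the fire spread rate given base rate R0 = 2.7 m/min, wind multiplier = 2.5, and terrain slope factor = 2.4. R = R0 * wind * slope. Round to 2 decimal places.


Fire spread rate calculation:
R = R0 * wind_factor * slope_factor
= 2.7 * 2.5 * 2.4
= 6.75 * 2.4
= 16.20 m/min

16.20


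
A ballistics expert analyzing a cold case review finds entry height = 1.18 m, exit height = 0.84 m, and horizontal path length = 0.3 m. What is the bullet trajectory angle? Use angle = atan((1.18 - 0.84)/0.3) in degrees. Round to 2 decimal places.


Bullet trajectory angle:
Height difference = 1.18 - 0.84 = 0.34 m
angle = atan(0.34 / 0.3)
angle = atan(1.133333)
angle = 48.58 degrees

48.58


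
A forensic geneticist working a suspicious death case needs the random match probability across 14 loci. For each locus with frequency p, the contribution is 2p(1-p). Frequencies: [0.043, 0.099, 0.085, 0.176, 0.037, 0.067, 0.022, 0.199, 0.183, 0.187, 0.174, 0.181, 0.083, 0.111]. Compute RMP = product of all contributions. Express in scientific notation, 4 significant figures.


Computing RMP for 14 loci:
Locus 1: 2 * 0.043 * 0.957 = 0.082302
Locus 2: 2 * 0.099 * 0.901 = 0.178398
Locus 3: 2 * 0.085 * 0.915 = 0.15555
Locus 4: 2 * 0.176 * 0.824 = 0.290048
Locus 5: 2 * 0.037 * 0.963 = 0.071262
Locus 6: 2 * 0.067 * 0.933 = 0.125022
Locus 7: 2 * 0.022 * 0.978 = 0.043032
Locus 8: 2 * 0.199 * 0.801 = 0.318798
Locus 9: 2 * 0.183 * 0.817 = 0.299022
Locus 10: 2 * 0.187 * 0.813 = 0.304062
Locus 11: 2 * 0.174 * 0.826 = 0.287448
Locus 12: 2 * 0.181 * 0.819 = 0.296478
Locus 13: 2 * 0.083 * 0.917 = 0.152222
Locus 14: 2 * 0.111 * 0.889 = 0.197358
RMP = 1.885e-11

1.885e-11


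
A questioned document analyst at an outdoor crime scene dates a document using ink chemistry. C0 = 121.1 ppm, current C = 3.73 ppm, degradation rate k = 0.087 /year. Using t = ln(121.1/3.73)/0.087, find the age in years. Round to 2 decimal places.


Document age estimation:
C0/C = 121.1 / 3.73 = 32.466488
ln(C0/C) = 3.480208
t = 3.480208 / 0.087 = 40.00 years

40.00


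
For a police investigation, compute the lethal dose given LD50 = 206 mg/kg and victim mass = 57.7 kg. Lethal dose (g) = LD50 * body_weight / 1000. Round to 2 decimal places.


Lethal dose calculation:
Lethal dose = LD50 * body_weight / 1000
= 206 * 57.7 / 1000
= 11886.2 / 1000
= 11.89 g

11.89


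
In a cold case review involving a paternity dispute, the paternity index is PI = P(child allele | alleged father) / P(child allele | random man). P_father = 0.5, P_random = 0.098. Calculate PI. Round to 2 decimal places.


Paternity Index calculation:
PI = P(allele|father) / P(allele|random)
PI = 0.5 / 0.098
PI = 5.10

5.10


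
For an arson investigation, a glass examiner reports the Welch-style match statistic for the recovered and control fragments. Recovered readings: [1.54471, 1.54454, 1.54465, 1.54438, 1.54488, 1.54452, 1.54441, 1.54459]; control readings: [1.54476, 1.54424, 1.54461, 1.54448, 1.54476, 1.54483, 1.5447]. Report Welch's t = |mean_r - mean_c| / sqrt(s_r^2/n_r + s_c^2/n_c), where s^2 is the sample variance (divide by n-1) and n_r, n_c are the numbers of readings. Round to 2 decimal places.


Welch's t-criterion for glass RI comparison:
Recovered mean = sum / n_r = 12.35668 / 8 = 1.544585
Control mean = sum / n_c = 10.81238 / 7 = 1.5446257
Recovered sample variance s_r^2 = 2.65429e-08
Control sample variance s_c^2 = 4.22619e-08
Welch SE (unpooled) = sqrt(s_r^2/n_r + s_c^2/n_c) = sqrt(3.31786e-09 + 6.03741e-09) = sqrt(9.35527e-09) = 9.67226e-05
|mean_r - mean_c| = 4.07143e-05
t = 4.07143e-05 / 9.67226e-05 = 0.42

0.42


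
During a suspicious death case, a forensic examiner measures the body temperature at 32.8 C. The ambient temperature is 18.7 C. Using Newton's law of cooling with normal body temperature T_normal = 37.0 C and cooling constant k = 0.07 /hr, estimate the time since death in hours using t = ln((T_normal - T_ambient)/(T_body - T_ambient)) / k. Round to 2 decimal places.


Using Newton's law of cooling:
t = ln((T_normal - T_ambient) / (T_body - T_ambient)) / k
T_normal - T_ambient = 18.3
T_body - T_ambient = 14.1
Ratio = 1.297872
ln(ratio) = 0.260726
t = 0.260726 / 0.07 = 3.72 hours

3.72


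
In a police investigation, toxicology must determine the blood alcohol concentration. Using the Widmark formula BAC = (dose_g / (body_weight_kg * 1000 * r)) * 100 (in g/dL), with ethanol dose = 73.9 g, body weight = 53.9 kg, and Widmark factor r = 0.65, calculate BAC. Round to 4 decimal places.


Applying the Widmark formula:
BAC = (dose_g / (body_wt * 1000 * r)) * 100
Denominator = 53.9 * 1000 * 0.65 = 35035
BAC = (73.9 / 35035) * 100
BAC = 0.2109 g/dL

0.2109


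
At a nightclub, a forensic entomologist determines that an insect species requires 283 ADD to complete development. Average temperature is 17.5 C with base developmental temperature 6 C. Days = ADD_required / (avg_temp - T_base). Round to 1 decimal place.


Insect development time:
Effective temperature = avg_temp - T_base = 17.5 - 6 = 11.5 C
Days = ADD / effective_temp = 283 / 11.5 = 24.6 days

24.6


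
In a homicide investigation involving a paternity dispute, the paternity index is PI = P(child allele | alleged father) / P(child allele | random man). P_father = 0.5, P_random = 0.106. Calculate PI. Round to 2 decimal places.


Paternity Index calculation:
PI = P(allele|father) / P(allele|random)
PI = 0.5 / 0.106
PI = 4.72

4.72


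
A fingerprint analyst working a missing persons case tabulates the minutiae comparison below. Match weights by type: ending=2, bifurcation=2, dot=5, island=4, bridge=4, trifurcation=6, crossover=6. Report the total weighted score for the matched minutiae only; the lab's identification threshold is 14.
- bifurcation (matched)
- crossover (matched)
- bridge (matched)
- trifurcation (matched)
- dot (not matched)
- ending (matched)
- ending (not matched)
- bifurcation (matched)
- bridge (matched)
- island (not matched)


Weighted minutiae match score:
  bifurcation: matched, +2 (running total 2)
  crossover: matched, +6 (running total 8)
  bridge: matched, +4 (running total 12)
  trifurcation: matched, +6 (running total 18)
  dot: not matched, +0
  ending: matched, +2 (running total 20)
  ending: not matched, +0
  bifurcation: matched, +2 (running total 22)
  bridge: matched, +4 (running total 26)
  island: not matched, +0
Total score = 26
Threshold = 14; verdict = identification

26
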